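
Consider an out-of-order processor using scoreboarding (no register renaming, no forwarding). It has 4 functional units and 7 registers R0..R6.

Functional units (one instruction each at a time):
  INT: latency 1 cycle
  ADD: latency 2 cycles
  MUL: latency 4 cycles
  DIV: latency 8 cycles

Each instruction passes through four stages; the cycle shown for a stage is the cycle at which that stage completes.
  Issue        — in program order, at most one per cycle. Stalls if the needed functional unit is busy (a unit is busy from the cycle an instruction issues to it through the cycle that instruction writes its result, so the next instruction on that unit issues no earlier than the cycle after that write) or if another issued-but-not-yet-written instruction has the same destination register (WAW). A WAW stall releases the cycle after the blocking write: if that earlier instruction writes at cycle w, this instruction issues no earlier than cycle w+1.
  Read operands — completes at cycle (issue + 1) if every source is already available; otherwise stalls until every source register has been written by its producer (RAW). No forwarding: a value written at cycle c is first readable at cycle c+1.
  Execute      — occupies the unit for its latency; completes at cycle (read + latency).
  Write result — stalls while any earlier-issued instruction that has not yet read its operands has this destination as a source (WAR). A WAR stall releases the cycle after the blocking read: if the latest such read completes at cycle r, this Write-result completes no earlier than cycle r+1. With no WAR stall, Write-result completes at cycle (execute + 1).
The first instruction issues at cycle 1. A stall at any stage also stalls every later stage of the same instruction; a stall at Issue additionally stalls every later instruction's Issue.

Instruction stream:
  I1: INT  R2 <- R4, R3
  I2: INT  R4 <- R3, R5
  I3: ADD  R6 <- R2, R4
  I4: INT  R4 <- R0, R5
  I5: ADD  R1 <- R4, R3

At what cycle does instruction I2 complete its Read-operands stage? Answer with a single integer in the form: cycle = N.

t=1  I1→INT
t=2  I1 RO
t=3  I1 EX
t=4  I1 WR R2
t=5  I2→INT
t=6  I2 RO | I3→ADD
t=7  I2 EX
t=8  I2 WR R4
t=9  I3 RO | I4→INT
t=10  I4 RO
t=11  I3 EX | I4 EX
t=12  I3 WR R6 | I4 WR R4
t=13  I5→ADD
t=14  I5 RO
t=16  I5 EX
t=17  I5 WR R1

cycle = 6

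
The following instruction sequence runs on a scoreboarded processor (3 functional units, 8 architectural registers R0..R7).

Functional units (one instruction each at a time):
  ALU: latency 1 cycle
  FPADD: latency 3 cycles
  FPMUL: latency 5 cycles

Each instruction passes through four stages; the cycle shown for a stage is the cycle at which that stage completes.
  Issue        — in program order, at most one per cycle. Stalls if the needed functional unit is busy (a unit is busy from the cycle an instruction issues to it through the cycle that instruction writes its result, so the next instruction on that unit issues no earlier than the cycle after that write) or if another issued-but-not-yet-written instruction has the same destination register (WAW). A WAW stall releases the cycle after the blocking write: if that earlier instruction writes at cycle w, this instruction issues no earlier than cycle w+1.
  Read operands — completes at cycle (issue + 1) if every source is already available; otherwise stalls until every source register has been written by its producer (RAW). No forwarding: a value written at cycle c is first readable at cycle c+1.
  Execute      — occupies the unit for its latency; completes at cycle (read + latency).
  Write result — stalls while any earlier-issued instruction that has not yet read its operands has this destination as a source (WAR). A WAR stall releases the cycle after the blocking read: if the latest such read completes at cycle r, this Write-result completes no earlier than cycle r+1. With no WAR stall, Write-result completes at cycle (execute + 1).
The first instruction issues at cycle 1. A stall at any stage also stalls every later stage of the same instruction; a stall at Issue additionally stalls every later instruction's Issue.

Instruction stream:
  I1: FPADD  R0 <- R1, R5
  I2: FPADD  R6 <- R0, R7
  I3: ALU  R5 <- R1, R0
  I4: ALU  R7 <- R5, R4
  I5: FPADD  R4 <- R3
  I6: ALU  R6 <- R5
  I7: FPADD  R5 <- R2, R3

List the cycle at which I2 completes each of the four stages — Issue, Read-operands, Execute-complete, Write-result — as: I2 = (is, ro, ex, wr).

c1: I1 issues→FPADD
c2: I1 reads
c5: I1 exec-done
c6: I1 writes R0
c7: I2 issues→FPADD
c8: I2 reads; I3 issues→ALU
c9: I3 reads
c10: I3 exec-done
c11: I2 exec-done; I3 writes R5
c12: I2 writes R6; I4 issues→ALU
c13: I4 reads; I5 issues→FPADD
c14: I4 exec-done; I5 reads
c15: I4 writes R7
c16: I6 issues→ALU
c17: I5 exec-done; I6 reads
c18: I5 writes R4; I6 exec-done
c19: I6 writes R6; I7 issues→FPADD
c20: I7 reads
c23: I7 exec-done
c24: I7 writes R5

I2 = (7, 8, 11, 12)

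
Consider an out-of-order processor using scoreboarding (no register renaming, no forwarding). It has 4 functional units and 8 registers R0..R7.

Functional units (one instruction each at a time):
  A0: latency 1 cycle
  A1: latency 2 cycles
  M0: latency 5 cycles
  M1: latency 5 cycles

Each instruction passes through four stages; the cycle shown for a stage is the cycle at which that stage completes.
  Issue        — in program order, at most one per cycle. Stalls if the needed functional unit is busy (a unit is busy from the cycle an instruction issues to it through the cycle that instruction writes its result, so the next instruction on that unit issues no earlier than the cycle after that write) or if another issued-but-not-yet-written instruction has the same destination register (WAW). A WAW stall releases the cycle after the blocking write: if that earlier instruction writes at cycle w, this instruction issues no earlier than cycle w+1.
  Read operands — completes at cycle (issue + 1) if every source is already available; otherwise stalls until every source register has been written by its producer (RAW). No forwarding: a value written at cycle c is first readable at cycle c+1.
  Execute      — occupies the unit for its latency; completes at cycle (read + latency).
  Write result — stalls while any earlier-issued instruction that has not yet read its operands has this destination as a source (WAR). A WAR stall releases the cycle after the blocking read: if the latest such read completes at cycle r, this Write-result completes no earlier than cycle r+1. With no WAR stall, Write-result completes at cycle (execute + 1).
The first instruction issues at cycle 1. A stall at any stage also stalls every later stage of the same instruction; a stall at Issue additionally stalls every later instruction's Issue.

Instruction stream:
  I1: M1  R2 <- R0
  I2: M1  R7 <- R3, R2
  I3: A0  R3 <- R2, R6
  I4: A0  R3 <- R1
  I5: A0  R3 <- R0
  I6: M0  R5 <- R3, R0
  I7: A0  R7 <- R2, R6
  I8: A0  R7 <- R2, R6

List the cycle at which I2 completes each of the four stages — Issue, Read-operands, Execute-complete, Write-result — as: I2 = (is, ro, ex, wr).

I2 = (9, 10, 15, 16)

I1 -> (1, 2, 7, 8)
I2 -> (9, 10, 15, 16)  // struct: M1 busy until I1 writes@8
I3 -> (10, 11, 12, 13)
I4 -> (14, 15, 16, 17)  // struct: A0 busy until I3 writes@13
I5 -> (18, 19, 20, 21)  // struct: A0 busy until I4 writes@17
I6 -> (19, 22, 27, 28)  // RAW R3: wait I5 write@21
I7 -> (22, 23, 24, 25)  // struct: A0 busy until I5 writes@21
I8 -> (26, 27, 28, 29)  // struct: A0 busy until I7 writes@25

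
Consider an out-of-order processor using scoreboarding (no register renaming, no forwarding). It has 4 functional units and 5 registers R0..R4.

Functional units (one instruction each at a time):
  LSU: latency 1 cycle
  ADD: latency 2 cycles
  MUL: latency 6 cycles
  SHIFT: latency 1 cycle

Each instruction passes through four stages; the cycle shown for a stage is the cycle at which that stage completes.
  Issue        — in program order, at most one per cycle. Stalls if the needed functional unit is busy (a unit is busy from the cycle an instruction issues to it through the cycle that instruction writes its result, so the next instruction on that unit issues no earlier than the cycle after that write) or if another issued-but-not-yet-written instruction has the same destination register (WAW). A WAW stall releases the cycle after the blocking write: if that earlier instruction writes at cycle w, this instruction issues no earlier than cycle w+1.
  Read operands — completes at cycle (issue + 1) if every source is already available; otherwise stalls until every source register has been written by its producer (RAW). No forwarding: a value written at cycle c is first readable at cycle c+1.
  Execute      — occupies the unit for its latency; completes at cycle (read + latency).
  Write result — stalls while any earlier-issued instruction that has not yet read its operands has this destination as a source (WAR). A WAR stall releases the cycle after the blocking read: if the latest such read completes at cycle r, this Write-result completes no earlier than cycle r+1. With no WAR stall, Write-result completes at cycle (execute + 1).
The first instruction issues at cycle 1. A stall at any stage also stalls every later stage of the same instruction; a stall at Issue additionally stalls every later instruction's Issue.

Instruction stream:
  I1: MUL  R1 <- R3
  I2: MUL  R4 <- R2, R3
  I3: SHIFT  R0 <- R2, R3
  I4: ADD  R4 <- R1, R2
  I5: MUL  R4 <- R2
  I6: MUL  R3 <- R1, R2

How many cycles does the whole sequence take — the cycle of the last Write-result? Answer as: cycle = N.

c1: issue I1 (MUL)
c2: I1 read-ops
c8: I1 finished on MUL
c9: I1→R1
c10: issue I2 (MUL)
c11: I2 read-ops, issue I3 (SHIFT)
c12: I3 read-ops
c13: I3 finished on SHIFT
c14: I3→R0
c17: I2 finished on MUL
c18: I2→R4
c19: issue I4 (ADD)
c20: I4 read-ops
c22: I4 finished on ADD
c23: I4→R4
c24: issue I5 (MUL)
c25: I5 read-ops
c31: I5 finished on MUL
c32: I5→R4
c33: issue I6 (MUL)
c34: I6 read-ops
c40: I6 finished on MUL
c41: I6→R3

cycle = 41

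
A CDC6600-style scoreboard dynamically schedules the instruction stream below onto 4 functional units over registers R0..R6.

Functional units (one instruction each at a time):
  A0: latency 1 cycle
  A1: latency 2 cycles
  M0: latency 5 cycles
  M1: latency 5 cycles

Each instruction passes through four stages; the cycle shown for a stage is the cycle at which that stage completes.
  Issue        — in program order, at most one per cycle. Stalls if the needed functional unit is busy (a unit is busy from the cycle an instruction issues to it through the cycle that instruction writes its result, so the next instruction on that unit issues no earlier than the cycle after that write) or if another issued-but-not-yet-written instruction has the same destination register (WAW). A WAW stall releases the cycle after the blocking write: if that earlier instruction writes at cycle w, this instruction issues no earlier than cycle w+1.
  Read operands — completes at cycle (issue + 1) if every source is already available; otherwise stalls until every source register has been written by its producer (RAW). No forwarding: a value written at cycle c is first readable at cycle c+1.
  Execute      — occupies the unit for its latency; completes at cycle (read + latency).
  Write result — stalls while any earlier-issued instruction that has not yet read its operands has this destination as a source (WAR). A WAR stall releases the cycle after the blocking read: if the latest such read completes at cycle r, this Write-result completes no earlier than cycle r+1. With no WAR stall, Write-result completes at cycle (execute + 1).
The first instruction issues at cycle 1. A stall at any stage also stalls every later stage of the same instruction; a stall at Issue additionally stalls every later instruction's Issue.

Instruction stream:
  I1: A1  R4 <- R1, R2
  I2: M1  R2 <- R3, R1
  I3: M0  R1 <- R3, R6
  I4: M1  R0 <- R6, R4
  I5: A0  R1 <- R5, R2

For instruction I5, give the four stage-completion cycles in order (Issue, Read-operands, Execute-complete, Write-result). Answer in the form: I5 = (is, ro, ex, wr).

I5 = (11, 12, 13, 14)

  I1 | 1 | 2 | 4 | 5
  I2 | 2 | 3 | 8 | 9
  I3 | 3 | 4 | 9 | 10
  I4 | 10 | 11 | 16 | 17   struct: M1 busy until I2 writes@9
  I5 | 11 | 12 | 13 | 14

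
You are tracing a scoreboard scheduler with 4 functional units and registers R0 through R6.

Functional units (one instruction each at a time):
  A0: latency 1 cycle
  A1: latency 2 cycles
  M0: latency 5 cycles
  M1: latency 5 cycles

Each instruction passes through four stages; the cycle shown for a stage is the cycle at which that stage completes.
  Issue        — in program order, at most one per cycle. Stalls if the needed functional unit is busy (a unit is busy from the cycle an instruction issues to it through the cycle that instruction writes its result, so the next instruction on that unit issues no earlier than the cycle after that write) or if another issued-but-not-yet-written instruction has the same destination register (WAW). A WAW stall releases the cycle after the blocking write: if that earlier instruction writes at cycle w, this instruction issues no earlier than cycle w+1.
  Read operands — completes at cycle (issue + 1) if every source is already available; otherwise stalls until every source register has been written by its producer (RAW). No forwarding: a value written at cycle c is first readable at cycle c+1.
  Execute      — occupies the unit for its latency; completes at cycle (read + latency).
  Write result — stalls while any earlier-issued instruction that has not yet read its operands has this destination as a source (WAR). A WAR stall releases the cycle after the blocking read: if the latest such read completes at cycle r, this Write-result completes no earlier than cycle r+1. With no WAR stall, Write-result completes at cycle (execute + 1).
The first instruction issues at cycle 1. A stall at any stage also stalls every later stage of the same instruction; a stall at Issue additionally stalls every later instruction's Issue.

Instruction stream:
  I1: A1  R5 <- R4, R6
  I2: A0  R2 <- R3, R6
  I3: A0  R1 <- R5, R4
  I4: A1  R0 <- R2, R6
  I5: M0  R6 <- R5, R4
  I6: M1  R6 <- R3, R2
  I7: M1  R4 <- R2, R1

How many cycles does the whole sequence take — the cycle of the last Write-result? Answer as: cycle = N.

I1: IS=1 RO=2 EX=4 WR=5
I2: IS=2 RO=3 EX=4 WR=5
I3: IS=6 RO=7 EX=8 WR=9  [struct: A0 busy until I2 writes@5]
I4: IS=7 RO=8 EX=10 WR=11
I5: IS=8 RO=9 EX=14 WR=15
I6: IS=16 RO=17 EX=22 WR=23  [WAW R6: wait I5 write@15]
I7: IS=24 RO=25 EX=30 WR=31  [struct: M1 busy until I6 writes@23]

cycle = 31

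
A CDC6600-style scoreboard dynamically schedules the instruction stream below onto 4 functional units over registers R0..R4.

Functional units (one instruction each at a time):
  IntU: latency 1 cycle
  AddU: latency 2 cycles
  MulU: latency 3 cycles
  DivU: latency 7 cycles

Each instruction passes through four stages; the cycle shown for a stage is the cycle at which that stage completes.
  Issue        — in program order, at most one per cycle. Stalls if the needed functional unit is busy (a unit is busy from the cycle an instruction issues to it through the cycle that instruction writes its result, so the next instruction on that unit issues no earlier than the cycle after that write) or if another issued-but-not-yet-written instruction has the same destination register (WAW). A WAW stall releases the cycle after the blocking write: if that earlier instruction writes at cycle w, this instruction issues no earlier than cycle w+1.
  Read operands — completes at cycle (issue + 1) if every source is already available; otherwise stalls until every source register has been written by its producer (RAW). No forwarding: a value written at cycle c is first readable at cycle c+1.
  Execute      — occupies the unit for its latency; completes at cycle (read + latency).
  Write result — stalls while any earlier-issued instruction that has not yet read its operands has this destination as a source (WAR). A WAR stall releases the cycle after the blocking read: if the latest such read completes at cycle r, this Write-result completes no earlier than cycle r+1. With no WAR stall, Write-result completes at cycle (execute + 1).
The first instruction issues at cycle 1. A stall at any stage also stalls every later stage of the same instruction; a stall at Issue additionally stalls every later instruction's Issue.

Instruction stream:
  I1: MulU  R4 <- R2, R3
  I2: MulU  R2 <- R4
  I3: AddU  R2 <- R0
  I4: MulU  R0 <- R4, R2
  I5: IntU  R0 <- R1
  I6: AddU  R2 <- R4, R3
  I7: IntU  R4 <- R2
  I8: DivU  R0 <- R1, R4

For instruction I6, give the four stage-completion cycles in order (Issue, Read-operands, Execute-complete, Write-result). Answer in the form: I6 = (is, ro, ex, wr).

I6 = (24, 25, 27, 28)

I1  is:1  ro:2  ex:5  wr:6
I2  is:7  ro:8  ex:11  wr:12  — struct: MulU busy until I1 writes@6
I3  is:13  ro:14  ex:16  wr:17  — WAW R2: wait I2 write@12
I4  is:14  ro:18  ex:21  wr:22  — RAW R2: wait I3 write@17
I5  is:23  ro:24  ex:25  wr:26  — WAW R0: wait I4 write@22
I6  is:24  ro:25  ex:27  wr:28
I7  is:27  ro:29  ex:30  wr:31  — struct: IntU busy until I5 writes@26, RAW R2: wait I6 write@28
I8  is:28  ro:32  ex:39  wr:40  — RAW R4: wait I7 write@31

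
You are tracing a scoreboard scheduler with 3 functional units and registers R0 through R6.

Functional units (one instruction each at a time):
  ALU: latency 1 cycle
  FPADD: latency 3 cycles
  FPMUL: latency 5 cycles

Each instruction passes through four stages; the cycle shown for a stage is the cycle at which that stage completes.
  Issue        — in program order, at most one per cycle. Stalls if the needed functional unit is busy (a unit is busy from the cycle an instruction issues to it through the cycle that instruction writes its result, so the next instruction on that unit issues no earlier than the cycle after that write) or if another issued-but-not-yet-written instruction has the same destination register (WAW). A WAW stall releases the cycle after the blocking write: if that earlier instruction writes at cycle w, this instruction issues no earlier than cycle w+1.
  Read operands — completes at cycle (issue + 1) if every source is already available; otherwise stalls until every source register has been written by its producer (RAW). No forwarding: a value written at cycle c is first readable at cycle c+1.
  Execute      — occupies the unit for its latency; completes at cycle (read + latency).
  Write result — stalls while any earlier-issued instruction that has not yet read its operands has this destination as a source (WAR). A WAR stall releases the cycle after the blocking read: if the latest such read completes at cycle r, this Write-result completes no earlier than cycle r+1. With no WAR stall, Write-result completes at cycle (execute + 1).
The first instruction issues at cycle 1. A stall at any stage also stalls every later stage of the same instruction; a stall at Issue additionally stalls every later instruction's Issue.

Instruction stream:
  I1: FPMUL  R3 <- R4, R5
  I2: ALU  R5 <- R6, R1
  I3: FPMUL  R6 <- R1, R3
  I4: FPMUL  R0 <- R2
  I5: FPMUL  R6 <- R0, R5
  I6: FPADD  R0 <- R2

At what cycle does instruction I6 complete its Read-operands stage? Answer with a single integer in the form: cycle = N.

cycle = 27

[1] I1 issues→FPMUL
[2] I1 reads; I2 issues→ALU
[3] I2 reads
[4] I2 exec-done
[5] I2 writes R5
[7] I1 exec-done
[8] I1 writes R3
[9] I3 issues→FPMUL
[10] I3 reads
[15] I3 exec-done
[16] I3 writes R6
[17] I4 issues→FPMUL
[18] I4 reads
[23] I4 exec-done
[24] I4 writes R0
[25] I5 issues→FPMUL
[26] I5 reads; I6 issues→FPADD
[27] I6 reads
[30] I6 exec-done
[31] I5 exec-done; I6 writes R0
[32] I5 writes R6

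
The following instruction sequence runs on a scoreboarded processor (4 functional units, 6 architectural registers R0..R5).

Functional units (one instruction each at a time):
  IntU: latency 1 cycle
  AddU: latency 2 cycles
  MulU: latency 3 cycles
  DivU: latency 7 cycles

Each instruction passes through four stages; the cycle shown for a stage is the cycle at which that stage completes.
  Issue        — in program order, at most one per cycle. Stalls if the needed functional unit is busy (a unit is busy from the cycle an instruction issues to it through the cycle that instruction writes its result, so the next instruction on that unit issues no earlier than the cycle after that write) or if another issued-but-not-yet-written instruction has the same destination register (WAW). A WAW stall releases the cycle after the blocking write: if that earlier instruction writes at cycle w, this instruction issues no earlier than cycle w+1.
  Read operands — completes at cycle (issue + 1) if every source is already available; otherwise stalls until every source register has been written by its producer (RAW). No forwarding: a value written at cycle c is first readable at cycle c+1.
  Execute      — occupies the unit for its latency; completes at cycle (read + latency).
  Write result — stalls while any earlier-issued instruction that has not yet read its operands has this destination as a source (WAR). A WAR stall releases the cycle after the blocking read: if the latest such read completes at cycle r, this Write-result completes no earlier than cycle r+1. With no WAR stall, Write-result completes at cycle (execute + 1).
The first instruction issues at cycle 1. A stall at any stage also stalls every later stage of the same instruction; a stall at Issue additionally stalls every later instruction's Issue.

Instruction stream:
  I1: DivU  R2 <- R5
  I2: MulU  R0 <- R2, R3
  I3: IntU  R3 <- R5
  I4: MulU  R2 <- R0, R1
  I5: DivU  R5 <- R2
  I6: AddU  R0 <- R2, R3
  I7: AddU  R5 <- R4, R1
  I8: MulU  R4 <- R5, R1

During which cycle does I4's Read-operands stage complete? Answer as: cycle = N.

cycle 1: I1 issues→DivU
cycle 2: I1 reads | I2 issues→MulU
cycle 3: I3 issues→IntU
cycle 4: I3 reads
cycle 5: I3 exec-done
cycle 9: I1 exec-done
cycle 10: I1 writes R2
cycle 11: I2 reads
cycle 12: I3 writes R3
cycle 14: I2 exec-done
cycle 15: I2 writes R0
cycle 16: I4 issues→MulU
cycle 17: I4 reads | I5 issues→DivU
cycle 18: I6 issues→AddU
cycle 20: I4 exec-done
cycle 21: I4 writes R2
cycle 22: I5 reads | I6 reads
cycle 24: I6 exec-done
cycle 25: I6 writes R0
cycle 29: I5 exec-done
cycle 30: I5 writes R5
cycle 31: I7 issues→AddU
cycle 32: I7 reads | I8 issues→MulU
cycle 34: I7 exec-done
cycle 35: I7 writes R5
cycle 36: I8 reads
cycle 39: I8 exec-done
cycle 40: I8 writes R4

cycle = 17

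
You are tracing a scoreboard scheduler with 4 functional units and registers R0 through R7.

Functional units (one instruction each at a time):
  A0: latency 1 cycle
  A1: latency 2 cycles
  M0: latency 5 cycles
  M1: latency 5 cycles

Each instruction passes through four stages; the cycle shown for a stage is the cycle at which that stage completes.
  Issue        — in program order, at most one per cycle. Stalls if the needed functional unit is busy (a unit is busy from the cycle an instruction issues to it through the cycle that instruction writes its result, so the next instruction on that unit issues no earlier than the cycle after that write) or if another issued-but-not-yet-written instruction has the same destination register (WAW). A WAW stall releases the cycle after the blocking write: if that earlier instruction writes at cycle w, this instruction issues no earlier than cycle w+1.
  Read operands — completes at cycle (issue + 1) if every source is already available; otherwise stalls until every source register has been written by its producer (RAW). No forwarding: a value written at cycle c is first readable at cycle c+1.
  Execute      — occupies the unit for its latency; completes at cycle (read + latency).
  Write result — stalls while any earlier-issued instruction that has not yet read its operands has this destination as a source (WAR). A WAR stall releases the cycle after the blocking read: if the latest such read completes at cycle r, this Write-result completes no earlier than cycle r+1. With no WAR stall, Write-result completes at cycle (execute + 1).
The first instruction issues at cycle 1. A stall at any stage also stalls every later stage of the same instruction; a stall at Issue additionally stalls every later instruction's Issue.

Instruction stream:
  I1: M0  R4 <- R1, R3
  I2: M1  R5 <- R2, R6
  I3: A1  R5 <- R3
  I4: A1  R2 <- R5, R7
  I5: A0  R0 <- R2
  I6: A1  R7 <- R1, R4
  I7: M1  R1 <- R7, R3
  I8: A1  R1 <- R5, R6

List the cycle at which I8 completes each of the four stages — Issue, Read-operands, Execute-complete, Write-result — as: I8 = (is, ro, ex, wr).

c1: I1 dispatched to M0
c2: I1 operands ready, I2 dispatched to M1
c3: I2 operands ready
c7: I1 complete
c8: R4←I1, I2 complete
c9: R5←I2
c10: I3 dispatched to A1
c11: I3 operands ready
c13: I3 complete
c14: R5←I3
c15: I4 dispatched to A1
c16: I4 operands ready, I5 dispatched to A0
c18: I4 complete
c19: R2←I4
c20: I5 operands ready, I6 dispatched to A1
c21: I5 complete, I6 operands ready, I7 dispatched to M1
c22: R0←I5
c23: I6 complete
c24: R7←I6
c25: I7 operands ready
c30: I7 complete
c31: R1←I7
c32: I8 dispatched to A1
c33: I8 operands ready
c35: I8 complete
c36: R1←I8

I8 = (32, 33, 35, 36)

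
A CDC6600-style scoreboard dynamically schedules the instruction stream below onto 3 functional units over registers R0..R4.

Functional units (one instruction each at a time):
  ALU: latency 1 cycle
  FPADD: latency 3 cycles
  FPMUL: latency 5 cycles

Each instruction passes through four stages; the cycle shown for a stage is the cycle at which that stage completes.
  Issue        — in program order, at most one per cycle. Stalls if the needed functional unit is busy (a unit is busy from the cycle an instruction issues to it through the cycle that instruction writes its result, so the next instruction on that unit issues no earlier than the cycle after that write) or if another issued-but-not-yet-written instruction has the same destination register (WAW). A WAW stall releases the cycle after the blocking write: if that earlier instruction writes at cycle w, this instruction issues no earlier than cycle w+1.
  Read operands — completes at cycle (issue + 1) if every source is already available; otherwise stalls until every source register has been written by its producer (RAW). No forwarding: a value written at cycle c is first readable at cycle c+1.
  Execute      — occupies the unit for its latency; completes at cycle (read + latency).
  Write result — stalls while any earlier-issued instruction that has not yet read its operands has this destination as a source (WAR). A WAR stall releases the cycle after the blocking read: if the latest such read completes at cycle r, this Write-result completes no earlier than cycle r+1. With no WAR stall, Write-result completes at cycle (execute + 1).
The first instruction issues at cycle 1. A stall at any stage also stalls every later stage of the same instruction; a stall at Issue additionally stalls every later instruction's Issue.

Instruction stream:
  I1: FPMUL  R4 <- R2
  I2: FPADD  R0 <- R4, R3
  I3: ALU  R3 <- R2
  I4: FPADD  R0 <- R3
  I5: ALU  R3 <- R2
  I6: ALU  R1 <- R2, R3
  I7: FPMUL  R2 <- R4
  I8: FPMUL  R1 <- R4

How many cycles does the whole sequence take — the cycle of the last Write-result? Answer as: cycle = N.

t=1  issue I1 (FPMUL)
t=2  I1 read-ops, issue I2 (FPADD)
t=3  issue I3 (ALU)
t=4  I3 read-ops
t=5  I3 finished on ALU
t=7  I1 finished on FPMUL
t=8  I1→R4
t=9  I2 read-ops
t=10  I3→R3
t=12  I2 finished on FPADD
t=13  I2→R0
t=14  issue I4 (FPADD)
t=15  I4 read-ops, issue I5 (ALU)
t=16  I5 read-ops
t=17  I5 finished on ALU
t=18  I4 finished on FPADD, I5→R3
t=19  I4→R0, issue I6 (ALU)
t=20  I6 read-ops, issue I7 (FPMUL)
t=21  I6 finished on ALU, I7 read-ops
t=22  I6→R1
t=26  I7 finished on FPMUL
t=27  I7→R2
t=28  issue I8 (FPMUL)
t=29  I8 read-ops
t=34  I8 finished on FPMUL
t=35  I8→R1

cycle = 35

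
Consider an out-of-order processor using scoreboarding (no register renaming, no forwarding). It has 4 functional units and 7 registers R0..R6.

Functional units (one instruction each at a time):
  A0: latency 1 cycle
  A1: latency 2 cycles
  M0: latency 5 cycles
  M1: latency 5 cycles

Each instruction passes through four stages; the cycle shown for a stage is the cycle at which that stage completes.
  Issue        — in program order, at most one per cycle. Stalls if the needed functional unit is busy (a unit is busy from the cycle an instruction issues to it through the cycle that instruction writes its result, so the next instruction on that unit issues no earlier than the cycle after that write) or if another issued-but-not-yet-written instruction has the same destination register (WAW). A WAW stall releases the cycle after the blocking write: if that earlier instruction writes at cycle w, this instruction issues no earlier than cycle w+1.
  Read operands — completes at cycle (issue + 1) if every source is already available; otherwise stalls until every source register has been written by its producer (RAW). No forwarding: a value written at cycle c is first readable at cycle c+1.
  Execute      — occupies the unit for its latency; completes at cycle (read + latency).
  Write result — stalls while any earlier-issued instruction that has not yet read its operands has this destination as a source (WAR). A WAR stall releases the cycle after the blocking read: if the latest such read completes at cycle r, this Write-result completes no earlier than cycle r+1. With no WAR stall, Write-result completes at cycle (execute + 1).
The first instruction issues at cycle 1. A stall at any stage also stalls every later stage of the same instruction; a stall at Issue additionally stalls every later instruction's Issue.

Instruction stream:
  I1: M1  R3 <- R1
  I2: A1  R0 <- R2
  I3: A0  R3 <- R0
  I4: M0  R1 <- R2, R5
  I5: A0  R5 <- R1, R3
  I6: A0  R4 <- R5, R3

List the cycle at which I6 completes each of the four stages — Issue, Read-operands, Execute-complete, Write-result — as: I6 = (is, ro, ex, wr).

I6 = (21, 22, 23, 24)

I1  is:1  ro:2  ex:7  wr:8
I2  is:2  ro:3  ex:5  wr:6
I3  is:9  ro:10  ex:11  wr:12  — WAW R3: wait I1 write@8
I4  is:10  ro:11  ex:16  wr:17
I5  is:13  ro:18  ex:19  wr:20  — struct: A0 busy until I3 writes@12, RAW R1: wait I4 write@17
I6  is:21  ro:22  ex:23  wr:24  — struct: A0 busy until I5 writes@20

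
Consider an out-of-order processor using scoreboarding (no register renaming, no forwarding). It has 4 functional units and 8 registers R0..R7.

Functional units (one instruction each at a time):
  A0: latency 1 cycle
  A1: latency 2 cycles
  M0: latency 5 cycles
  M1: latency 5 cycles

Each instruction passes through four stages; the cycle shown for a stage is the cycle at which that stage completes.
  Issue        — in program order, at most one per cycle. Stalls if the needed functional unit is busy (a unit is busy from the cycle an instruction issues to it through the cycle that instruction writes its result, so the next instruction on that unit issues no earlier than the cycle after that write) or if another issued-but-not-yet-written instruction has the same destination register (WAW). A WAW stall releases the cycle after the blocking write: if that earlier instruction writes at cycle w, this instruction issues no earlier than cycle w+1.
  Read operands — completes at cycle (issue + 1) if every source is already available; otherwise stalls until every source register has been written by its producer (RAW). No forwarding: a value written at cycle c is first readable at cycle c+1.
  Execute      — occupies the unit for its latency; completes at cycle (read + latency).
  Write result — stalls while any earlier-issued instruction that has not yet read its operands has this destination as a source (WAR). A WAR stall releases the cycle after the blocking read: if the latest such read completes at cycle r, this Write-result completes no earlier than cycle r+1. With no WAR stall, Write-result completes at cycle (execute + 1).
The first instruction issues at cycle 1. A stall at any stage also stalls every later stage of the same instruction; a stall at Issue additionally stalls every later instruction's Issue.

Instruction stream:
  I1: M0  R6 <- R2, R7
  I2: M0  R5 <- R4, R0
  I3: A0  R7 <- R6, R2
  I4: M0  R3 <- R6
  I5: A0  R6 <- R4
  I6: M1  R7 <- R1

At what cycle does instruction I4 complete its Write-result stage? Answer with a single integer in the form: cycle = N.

cycle = 24

c1: I1→M0
c2: I1 RO
c7: I1 EX
c8: I1 WR R6
c9: I2→M0
c10: I2 RO; I3→A0
c11: I3 RO
c12: I3 EX
c13: I3 WR R7
c15: I2 EX
c16: I2 WR R5
c17: I4→M0
c18: I4 RO; I5→A0
c19: I5 RO; I6→M1
c20: I5 EX; I6 RO
c21: I5 WR R6
c23: I4 EX
c24: I4 WR R3
c25: I6 EX
c26: I6 WR R7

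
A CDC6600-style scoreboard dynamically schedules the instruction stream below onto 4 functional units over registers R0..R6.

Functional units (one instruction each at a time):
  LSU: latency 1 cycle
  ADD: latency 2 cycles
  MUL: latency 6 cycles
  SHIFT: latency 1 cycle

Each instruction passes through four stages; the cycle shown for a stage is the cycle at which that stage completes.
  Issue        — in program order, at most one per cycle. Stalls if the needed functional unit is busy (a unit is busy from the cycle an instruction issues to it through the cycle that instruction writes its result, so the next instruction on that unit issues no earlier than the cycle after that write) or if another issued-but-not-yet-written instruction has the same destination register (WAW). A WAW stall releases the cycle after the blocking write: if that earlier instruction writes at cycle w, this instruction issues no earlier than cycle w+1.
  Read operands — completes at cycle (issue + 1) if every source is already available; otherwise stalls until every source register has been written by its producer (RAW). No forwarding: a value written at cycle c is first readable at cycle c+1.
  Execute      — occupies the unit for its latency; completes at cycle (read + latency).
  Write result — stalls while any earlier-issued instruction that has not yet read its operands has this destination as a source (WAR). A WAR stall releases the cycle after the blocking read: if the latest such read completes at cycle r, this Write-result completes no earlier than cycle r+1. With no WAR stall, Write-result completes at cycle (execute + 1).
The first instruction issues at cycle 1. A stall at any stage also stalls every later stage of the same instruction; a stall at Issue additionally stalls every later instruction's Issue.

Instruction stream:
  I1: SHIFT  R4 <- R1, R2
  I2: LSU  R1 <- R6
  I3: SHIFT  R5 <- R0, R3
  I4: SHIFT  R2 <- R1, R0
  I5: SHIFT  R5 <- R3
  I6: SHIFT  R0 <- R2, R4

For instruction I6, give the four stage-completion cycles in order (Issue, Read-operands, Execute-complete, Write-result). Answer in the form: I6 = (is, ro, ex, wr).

I6 = (17, 18, 19, 20)

1) issue 1, read 2, done 3, write 4
2) issue 2, read 3, done 4, write 5
3) issue 5, read 6, done 7, write 8  <struct: SHIFT busy until I1 writes@4>
4) issue 9, read 10, done 11, write 12  <struct: SHIFT busy until I3 writes@8>
5) issue 13, read 14, done 15, write 16  <struct: SHIFT busy until I4 writes@12>
6) issue 17, read 18, done 19, write 20  <struct: SHIFT busy until I5 writes@16>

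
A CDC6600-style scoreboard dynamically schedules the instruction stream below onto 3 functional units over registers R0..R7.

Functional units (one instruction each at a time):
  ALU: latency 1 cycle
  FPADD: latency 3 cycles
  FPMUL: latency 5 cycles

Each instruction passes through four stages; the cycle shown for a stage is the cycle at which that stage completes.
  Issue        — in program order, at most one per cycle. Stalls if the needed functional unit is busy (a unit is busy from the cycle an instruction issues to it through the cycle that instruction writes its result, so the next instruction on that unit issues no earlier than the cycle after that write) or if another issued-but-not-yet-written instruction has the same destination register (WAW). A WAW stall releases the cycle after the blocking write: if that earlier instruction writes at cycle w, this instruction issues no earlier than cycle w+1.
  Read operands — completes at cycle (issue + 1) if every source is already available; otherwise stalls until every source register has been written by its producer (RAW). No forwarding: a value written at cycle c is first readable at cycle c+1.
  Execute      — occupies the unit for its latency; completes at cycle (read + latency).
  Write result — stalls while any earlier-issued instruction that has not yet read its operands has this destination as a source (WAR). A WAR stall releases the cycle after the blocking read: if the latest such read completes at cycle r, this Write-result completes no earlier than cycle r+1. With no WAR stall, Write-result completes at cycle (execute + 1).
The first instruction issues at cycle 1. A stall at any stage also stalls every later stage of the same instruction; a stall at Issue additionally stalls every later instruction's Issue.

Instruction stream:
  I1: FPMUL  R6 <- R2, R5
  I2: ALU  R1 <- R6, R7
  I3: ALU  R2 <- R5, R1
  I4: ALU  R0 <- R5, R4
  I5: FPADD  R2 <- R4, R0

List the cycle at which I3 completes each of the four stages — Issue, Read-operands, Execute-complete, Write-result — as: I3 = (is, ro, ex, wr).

I3 = (12, 13, 14, 15)

I1: IS=1 RO=2 EX=7 WR=8
I2: IS=2 RO=9 EX=10 WR=11  [RAW R6: wait I1 write@8]
I3: IS=12 RO=13 EX=14 WR=15  [struct: ALU busy until I2 writes@11]
I4: IS=16 RO=17 EX=18 WR=19  [struct: ALU busy until I3 writes@15]
I5: IS=17 RO=20 EX=23 WR=24  [RAW R0: wait I4 write@19]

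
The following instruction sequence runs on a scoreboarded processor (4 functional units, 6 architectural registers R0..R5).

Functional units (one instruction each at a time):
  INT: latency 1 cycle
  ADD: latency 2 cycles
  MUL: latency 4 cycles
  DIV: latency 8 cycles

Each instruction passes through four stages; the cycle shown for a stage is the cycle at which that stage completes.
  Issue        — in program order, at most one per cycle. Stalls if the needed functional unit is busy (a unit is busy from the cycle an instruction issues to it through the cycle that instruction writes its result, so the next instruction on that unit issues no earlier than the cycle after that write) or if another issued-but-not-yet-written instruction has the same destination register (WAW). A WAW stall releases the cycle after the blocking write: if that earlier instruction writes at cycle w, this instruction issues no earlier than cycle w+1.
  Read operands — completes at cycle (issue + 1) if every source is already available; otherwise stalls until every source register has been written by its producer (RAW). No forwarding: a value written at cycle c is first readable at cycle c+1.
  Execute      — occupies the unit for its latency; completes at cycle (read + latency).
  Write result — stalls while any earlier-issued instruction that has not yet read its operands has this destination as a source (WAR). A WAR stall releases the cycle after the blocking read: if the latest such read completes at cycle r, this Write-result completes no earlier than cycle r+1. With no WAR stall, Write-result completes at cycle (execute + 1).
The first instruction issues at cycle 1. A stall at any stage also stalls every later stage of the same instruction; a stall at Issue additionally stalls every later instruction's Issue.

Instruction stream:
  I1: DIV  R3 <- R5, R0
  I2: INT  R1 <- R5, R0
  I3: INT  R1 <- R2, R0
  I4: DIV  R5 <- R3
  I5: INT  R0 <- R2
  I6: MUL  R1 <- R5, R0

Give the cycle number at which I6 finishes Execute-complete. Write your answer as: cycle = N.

cycle = 27

I1 -> (1, 2, 10, 11)
I2 -> (2, 3, 4, 5)
I3 -> (6, 7, 8, 9)  // struct: INT busy until I2 writes@5
I4 -> (12, 13, 21, 22)  // struct: DIV busy until I1 writes@11
I5 -> (13, 14, 15, 16)
I6 -> (14, 23, 27, 28)  // RAW R5: wait I4 write@22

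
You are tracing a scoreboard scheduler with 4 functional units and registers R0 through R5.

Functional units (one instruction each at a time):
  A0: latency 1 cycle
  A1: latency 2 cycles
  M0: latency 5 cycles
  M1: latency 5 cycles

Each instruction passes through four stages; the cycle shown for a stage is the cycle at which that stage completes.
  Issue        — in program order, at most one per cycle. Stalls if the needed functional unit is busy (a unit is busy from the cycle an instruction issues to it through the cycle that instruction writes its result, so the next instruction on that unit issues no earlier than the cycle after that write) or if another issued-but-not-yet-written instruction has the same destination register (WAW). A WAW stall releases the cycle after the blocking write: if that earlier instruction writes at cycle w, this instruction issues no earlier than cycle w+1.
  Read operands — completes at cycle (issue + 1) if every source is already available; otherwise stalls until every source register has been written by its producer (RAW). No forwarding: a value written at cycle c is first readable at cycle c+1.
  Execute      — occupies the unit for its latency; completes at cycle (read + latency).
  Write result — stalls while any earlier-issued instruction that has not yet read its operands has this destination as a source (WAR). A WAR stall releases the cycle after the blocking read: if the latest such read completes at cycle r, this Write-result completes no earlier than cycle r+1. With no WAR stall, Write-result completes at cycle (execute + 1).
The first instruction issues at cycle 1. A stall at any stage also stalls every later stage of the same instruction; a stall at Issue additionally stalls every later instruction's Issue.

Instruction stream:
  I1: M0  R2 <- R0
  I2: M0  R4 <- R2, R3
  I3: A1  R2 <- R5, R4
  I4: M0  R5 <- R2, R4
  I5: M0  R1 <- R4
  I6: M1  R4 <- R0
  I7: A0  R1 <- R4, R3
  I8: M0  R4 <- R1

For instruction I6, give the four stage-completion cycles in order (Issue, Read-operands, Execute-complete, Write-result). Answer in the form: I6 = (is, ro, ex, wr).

I6 = (29, 30, 35, 36)

c1: I1 dispatched to M0
c2: I1 operands ready
c7: I1 complete
c8: R2←I1
c9: I2 dispatched to M0
c10: I2 operands ready, I3 dispatched to A1
c15: I2 complete
c16: R4←I2
c17: I3 operands ready, I4 dispatched to M0
c19: I3 complete
c20: R2←I3
c21: I4 operands ready
c26: I4 complete
c27: R5←I4
c28: I5 dispatched to M0
c29: I5 operands ready, I6 dispatched to M1
c30: I6 operands ready
c34: I5 complete
c35: R1←I5, I6 complete
c36: R4←I6, I7 dispatched to A0
c37: I7 operands ready, I8 dispatched to M0
c38: I7 complete
c39: R1←I7
c40: I8 operands ready
c45: I8 complete
c46: R4←I8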